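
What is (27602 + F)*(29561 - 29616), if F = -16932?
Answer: -586850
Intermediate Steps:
(27602 + F)*(29561 - 29616) = (27602 - 16932)*(29561 - 29616) = 10670*(-55) = -586850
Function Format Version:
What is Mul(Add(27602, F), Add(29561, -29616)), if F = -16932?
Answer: -586850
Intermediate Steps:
Mul(Add(27602, F), Add(29561, -29616)) = Mul(Add(27602, -16932), Add(29561, -29616)) = Mul(10670, -55) = -586850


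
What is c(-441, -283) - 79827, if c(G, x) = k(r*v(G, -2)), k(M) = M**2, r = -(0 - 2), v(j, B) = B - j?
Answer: 691057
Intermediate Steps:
r = 2 (r = -1*(-2) = 2)
c(G, x) = (-4 - 2*G)**2 (c(G, x) = (2*(-2 - G))**2 = (-4 - 2*G)**2)
c(-441, -283) - 79827 = 4*(2 - 441)**2 - 79827 = 4*(-439)**2 - 79827 = 4*192721 - 79827 = 770884 - 79827 = 691057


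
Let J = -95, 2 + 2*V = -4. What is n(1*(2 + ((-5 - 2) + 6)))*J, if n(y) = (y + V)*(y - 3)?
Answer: -380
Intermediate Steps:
V = -3 (V = -1 + (1/2)*(-4) = -1 - 2 = -3)
n(y) = (-3 + y)**2 (n(y) = (y - 3)*(y - 3) = (-3 + y)*(-3 + y) = (-3 + y)**2)
n(1*(2 + ((-5 - 2) + 6)))*J = (9 + (1*(2 + ((-5 - 2) + 6)))**2 - 6*(2 + ((-5 - 2) + 6)))*(-95) = (9 + (1*(2 + (-7 + 6)))**2 - 6*(2 + (-7 + 6)))*(-95) = (9 + (1*(2 - 1))**2 - 6*(2 - 1))*(-95) = (9 + (1*1)**2 - 6)*(-95) = (9 + 1**2 - 6*1)*(-95) = (9 + 1 - 6)*(-95) = 4*(-95) = -380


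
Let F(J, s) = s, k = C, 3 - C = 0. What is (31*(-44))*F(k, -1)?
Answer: 1364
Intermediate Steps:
C = 3 (C = 3 - 1*0 = 3 + 0 = 3)
k = 3
(31*(-44))*F(k, -1) = (31*(-44))*(-1) = -1364*(-1) = 1364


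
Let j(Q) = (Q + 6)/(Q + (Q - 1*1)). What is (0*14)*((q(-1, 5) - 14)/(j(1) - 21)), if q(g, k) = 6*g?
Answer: 0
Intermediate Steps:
j(Q) = (6 + Q)/(-1 + 2*Q) (j(Q) = (6 + Q)/(Q + (Q - 1)) = (6 + Q)/(Q + (-1 + Q)) = (6 + Q)/(-1 + 2*Q))
(0*14)*((q(-1, 5) - 14)/(j(1) - 21)) = (0*14)*((6*(-1) - 14)/((6 + 1)/(-1 + 2*1) - 21)) = 0*((-6 - 14)/(7/(-1 + 2) - 21)) = 0*(-20/(7/1 - 21)) = 0*(-20/(1*7 - 21)) = 0*(-20/(7 - 21)) = 0*(-20/(-14)) = 0*(-20*(-1/14)) = 0*(10/7) = 0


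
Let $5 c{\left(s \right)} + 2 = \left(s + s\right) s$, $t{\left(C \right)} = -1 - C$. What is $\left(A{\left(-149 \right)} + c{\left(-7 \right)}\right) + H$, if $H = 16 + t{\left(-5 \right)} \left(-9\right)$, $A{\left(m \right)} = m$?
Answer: $- \frac{749}{5} \approx -149.8$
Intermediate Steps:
$H = -20$ ($H = 16 + \left(-1 - -5\right) \left(-9\right) = 16 + \left(-1 + 5\right) \left(-9\right) = 16 + 4 \left(-9\right) = 16 - 36 = -20$)
$c{\left(s \right)} = - \frac{2}{5} + \frac{2 s^{2}}{5}$ ($c{\left(s \right)} = - \frac{2}{5} + \frac{\left(s + s\right) s}{5} = - \frac{2}{5} + \frac{2 s s}{5} = - \frac{2}{5} + \frac{2 s^{2}}{5}$)
$\left(A{\left(-149 \right)} + c{\left(-7 \right)}\right) + H = \left(-149 - \left(\frac{2}{5} - \frac{2 \left(-7\right)^{2}}{5}\right)\right) - 20 = \left(-149 + \left(- \frac{2}{5} + \frac{2}{5} \cdot 49\right)\right) - 20 = \left(-149 + \left(- \frac{2}{5} + \frac{98}{5}\right)\right) - 20 = \left(-149 + \frac{96}{5}\right) - 20 = - \frac{649}{5} - 20 = - \frac{749}{5}$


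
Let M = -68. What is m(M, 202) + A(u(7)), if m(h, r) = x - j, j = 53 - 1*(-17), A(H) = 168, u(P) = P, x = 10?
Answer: 108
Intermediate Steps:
j = 70 (j = 53 + 17 = 70)
m(h, r) = -60 (m(h, r) = 10 - 1*70 = 10 - 70 = -60)
m(M, 202) + A(u(7)) = -60 + 168 = 108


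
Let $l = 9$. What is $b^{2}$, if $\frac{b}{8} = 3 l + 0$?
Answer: $46656$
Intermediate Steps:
$b = 216$ ($b = 8 \left(3 \cdot 9 + 0\right) = 8 \left(27 + 0\right) = 8 \cdot 27 = 216$)
$b^{2} = 216^{2} = 46656$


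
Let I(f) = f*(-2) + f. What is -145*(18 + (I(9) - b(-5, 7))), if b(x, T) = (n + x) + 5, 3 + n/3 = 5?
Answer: -435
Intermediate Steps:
n = 6 (n = -9 + 3*5 = -9 + 15 = 6)
I(f) = -f (I(f) = -2*f + f = -f)
b(x, T) = 11 + x (b(x, T) = (6 + x) + 5 = 11 + x)
-145*(18 + (I(9) - b(-5, 7))) = -145*(18 + (-1*9 - (11 - 5))) = -145*(18 + (-9 - 1*6)) = -145*(18 + (-9 - 6)) = -145*(18 - 15) = -145*3 = -435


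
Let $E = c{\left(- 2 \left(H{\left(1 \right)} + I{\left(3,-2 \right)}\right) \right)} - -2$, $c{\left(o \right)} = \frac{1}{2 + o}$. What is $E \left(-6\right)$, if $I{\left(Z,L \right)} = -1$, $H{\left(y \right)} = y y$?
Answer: $-15$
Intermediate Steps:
$H{\left(y \right)} = y^{2}$
$E = \frac{5}{2}$ ($E = \frac{1}{2 - 2 \left(1^{2} - 1\right)} - -2 = \frac{1}{2 - 2 \left(1 - 1\right)} + 2 = \frac{1}{2 - 0} + 2 = \frac{1}{2 + 0} + 2 = \frac{1}{2} + 2 = \frac{5}{2} \approx 2.5$)
$E \left(-6\right) = \frac{5}{2} \left(-6\right) = -15$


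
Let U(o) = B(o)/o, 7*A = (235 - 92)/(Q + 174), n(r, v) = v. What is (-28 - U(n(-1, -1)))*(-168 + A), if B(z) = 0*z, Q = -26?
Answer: 173905/37 ≈ 4700.1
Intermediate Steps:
B(z) = 0
A = 143/1036 (A = ((235 - 92)/(-26 + 174))/7 = (143/148)/7 = (143*(1/148))/7 = (⅐)*(143/148) = 143/1036 ≈ 0.13803)
U(o) = 0 (U(o) = 0/o = 0)
(-28 - U(n(-1, -1)))*(-168 + A) = (-28 - 1*0)*(-168 + 143/1036) = (-28 + 0)*(-173905/1036) = -28*(-173905/1036) = 173905/37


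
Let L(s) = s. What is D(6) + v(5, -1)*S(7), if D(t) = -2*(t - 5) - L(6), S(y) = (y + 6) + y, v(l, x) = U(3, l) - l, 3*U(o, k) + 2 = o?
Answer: -304/3 ≈ -101.33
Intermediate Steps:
U(o, k) = -⅔ + o/3
v(l, x) = ⅓ - l (v(l, x) = (-⅔ + (⅓)*3) - l = (-⅔ + 1) - l = ⅓ - l)
S(y) = 6 + 2*y (S(y) = (6 + y) + y = 6 + 2*y)
D(t) = 4 - 2*t (D(t) = -2*(t - 5) - 1*6 = -2*(-5 + t) - 6 = (10 - 2*t) - 6 = 4 - 2*t)
D(6) + v(5, -1)*S(7) = (4 - 2*6) + (⅓ - 1*5)*(6 + 2*7) = (4 - 12) + (⅓ - 5)*(6 + 14) = -8 - 14/3*20 = -8 - 280/3 = -304/3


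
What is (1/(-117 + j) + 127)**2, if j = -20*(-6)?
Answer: 145924/9 ≈ 16214.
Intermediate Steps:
j = 120
(1/(-117 + j) + 127)**2 = (1/(-117 + 120) + 127)**2 = (1/3 + 127)**2 = (382/3)**2 = 145924/9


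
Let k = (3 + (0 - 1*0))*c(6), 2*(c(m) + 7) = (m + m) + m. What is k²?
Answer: 36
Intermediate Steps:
c(m) = -7 + 3*m/2 (c(m) = -7 + ((m + m) + m)/2 = -7 + (2*m + m)/2 = -7 + (3*m)/2 = -7 + 3*m/2)
k = 6 (k = (3 + (0 - 1*0))*(-7 + (3/2)*6) = (3 + (0 + 0))*(-7 + 9) = (3 + 0)*2 = 3*2 = 6)
k² = 6² = 36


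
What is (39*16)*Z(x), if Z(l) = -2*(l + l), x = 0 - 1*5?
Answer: 12480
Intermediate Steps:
x = -5 (x = 0 - 5 = -5)
Z(l) = -4*l
(39*16)*Z(x) = (39*16)*(-4*(-5)) = 624*20 = 12480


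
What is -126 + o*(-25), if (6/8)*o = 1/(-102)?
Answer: -19228/153 ≈ -125.67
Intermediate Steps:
o = -2/153 (o = (4/3)/(-102) = (4/3)*(-1/102) = -2/153 ≈ -0.013072)
-126 + o*(-25) = -126 - 2/153*(-25) = -126 + 50/153 = -19228/153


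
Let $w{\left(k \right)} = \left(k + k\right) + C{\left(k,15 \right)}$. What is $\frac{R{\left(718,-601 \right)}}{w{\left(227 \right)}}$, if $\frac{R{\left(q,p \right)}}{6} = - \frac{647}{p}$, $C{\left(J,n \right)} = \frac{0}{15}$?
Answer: $\frac{1941}{136427} \approx 0.014227$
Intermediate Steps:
$C{\left(J,n \right)} = 0$ ($C{\left(J,n \right)} = 0 \cdot \frac{1}{15} = 0$)
$R{\left(q,p \right)} = - \frac{3882}{p}$ ($R{\left(q,p \right)} = 6 \left(- \frac{647}{p}\right) = - \frac{3882}{p}$)
$w{\left(k \right)} = 2 k$ ($w{\left(k \right)} = \left(k + k\right) + 0 = 2 k + 0 = 2 k$)
$\frac{R{\left(718,-601 \right)}}{w{\left(227 \right)}} = \frac{\left(-3882\right) \frac{1}{-601}}{2 \cdot 227} = \frac{\left(-3882\right) \left(- \frac{1}{601}\right)}{454} = \frac{3882}{601} \cdot \frac{1}{454} = \frac{1941}{136427}$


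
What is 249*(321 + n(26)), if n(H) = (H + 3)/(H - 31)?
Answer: 392424/5 ≈ 78485.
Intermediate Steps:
n(H) = (3 + H)/(-31 + H)
249*(321 + n(26)) = 249*(321 + (3 + 26)/(-31 + 26)) = 249*(321 + 29/(-5)) = 249*(321 - ⅕*29) = 249*(321 - 29/5) = 249*(1576/5) = 392424/5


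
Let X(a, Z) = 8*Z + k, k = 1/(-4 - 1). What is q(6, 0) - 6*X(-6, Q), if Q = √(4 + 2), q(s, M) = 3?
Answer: 21/5 - 48*√6 ≈ -113.38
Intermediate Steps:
k = -⅕ (k = 1/(-5) = -⅕ ≈ -0.20000)
Q = √6 ≈ 2.4495
X(a, Z) = -⅕ + 8*Z (X(a, Z) = 8*Z - ⅕ = -⅕ + 8*Z)
q(6, 0) - 6*X(-6, Q) = 3 - 6*(-⅕ + 8*√6) = 3 + (6/5 - 48*√6) = 21/5 - 48*√6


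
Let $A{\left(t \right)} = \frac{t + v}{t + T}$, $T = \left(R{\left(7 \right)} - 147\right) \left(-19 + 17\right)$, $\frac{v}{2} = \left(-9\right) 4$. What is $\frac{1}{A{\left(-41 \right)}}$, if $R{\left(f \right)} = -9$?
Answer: $- \frac{271}{113} \approx -2.3982$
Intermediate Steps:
$v = -72$ ($v = 2 \left(\left(-9\right) 4\right) = 2 \left(-36\right) = -72$)
$T = 312$ ($T = \left(-9 - 147\right) \left(-19 + 17\right) = \left(-156\right) \left(-2\right) = 312$)
$A{\left(t \right)} = \frac{-72 + t}{312 + t}$ ($A{\left(t \right)} = \frac{t - 72}{t + 312} = \frac{-72 + t}{312 + t}$)
$\frac{1}{A{\left(-41 \right)}} = \frac{1}{\frac{1}{312 - 41} \left(-72 - 41\right)} = \frac{1}{\frac{1}{271} \left(-113\right)} = \frac{1}{- \frac{113}{271}} = - \frac{271}{113}$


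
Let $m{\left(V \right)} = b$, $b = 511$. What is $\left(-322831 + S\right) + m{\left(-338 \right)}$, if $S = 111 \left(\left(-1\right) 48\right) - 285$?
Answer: $-327933$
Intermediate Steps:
$S = -5613$ ($S = 111 \left(-48\right) - 285 = -5328 - 285 = -5613$)
$m{\left(V \right)} = 511$
$\left(-322831 + S\right) + m{\left(-338 \right)} = \left(-322831 - 5613\right) + 511 = -328444 + 511 = -327933$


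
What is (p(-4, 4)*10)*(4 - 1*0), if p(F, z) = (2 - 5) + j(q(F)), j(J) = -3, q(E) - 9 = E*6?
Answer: -240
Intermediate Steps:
q(E) = 9 + 6*E (q(E) = 9 + E*6 = 9 + 6*E)
p(F, z) = -6 (p(F, z) = (2 - 5) - 3 = -3 - 3 = -6)
(p(-4, 4)*10)*(4 - 1*0) = (-6*10)*(4 - 1*0) = -60*(4 + 0) = -60*4 = -240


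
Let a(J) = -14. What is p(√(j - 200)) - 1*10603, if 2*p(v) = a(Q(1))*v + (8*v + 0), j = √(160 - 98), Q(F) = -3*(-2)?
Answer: -10603 - 3*I*√(200 - √62) ≈ -10603.0 - 41.583*I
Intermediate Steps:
Q(F) = 6
j = √62 ≈ 7.8740
p(v) = -3*v (p(v) = (-14*v + (8*v + 0))/2 = (-14*v + 8*v)/2 = (-6*v)/2 = -3*v)
p(√(j - 200)) - 1*10603 = -3*√(√62 - 200) - 1*10603 = -3*√(-200 + √62) - 10603 = -10603 - 3*√(-200 + √62)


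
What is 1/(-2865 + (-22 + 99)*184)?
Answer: 1/11303 ≈ 8.8472e-5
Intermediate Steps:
1/(-2865 + (-22 + 99)*184) = 1/(-2865 + 77*184) = 1/(-2865 + 14168) = 1/11303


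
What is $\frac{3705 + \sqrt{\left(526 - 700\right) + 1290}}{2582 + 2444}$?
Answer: $\frac{3705}{5026} + \frac{3 \sqrt{31}}{2513} \approx 0.74381$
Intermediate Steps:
$\frac{3705 + \sqrt{\left(526 - 700\right) + 1290}}{2582 + 2444} = \frac{3705 + \sqrt{-174 + 1290}}{5026} = \left(3705 + \sqrt{1116}\right) \frac{1}{5026} = \left(3705 + 6 \sqrt{31}\right) \frac{1}{5026} = \frac{3705}{5026} + \frac{3 \sqrt{31}}{2513}$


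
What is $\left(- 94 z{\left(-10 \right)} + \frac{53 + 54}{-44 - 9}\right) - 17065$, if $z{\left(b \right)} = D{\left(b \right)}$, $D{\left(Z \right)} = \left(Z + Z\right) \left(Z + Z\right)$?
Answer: $- \frac{2897352}{53} \approx -54667.0$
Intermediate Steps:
$D{\left(Z \right)} = 4 Z^{2}$ ($D{\left(Z \right)} = 2 Z 2 Z = 4 Z^{2}$)
$z{\left(b \right)} = 4 b^{2}$
$\left(- 94 z{\left(-10 \right)} + \frac{53 + 54}{-44 - 9}\right) - 17065 = \left(- 94 \cdot 4 \left(-10\right)^{2} + \frac{53 + 54}{-44 - 9}\right) - 17065 = \left(- 94 \cdot 4 \cdot 100 + \frac{107}{-53}\right) - 17065 = \left(\left(-94\right) 400 + 107 \left(- \frac{1}{53}\right)\right) - 17065 = \left(-37600 - \frac{107}{53}\right) - 17065 = - \frac{1992907}{53} - 17065 = - \frac{2897352}{53}$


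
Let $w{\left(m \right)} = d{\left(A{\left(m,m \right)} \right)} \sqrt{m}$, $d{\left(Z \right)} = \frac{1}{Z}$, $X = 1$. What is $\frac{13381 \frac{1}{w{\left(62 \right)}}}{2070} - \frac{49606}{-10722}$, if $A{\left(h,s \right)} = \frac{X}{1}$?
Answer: $\frac{24803}{5361} + \frac{13381 \sqrt{62}}{128340} \approx 5.4475$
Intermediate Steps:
$A{\left(h,s \right)} = 1$ ($A{\left(h,s \right)} = 1 \cdot 1^{-1} = 1 \cdot 1 = 1$)
$w{\left(m \right)} = \sqrt{m}$ ($w{\left(m \right)} = \frac{\sqrt{m}}{1} = 1 \sqrt{m} = \sqrt{m}$)
$\frac{13381 \frac{1}{w{\left(62 \right)}}}{2070} - \frac{49606}{-10722} = \frac{13381 \frac{1}{\sqrt{62}}}{2070} - \frac{49606}{-10722} = 13381 \frac{\sqrt{62}}{62} \cdot \frac{1}{2070} - - \frac{24803}{5361} = \frac{13381 \sqrt{62}}{62} \cdot \frac{1}{2070} + \frac{24803}{5361} = \frac{13381 \sqrt{62}}{128340} + \frac{24803}{5361} = \frac{24803}{5361} + \frac{13381 \sqrt{62}}{128340}$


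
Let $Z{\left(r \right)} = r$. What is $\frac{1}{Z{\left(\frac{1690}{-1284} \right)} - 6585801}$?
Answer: $- \frac{642}{4228085087} \approx -1.5184 \cdot 10^{-7}$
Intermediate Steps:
$\frac{1}{Z{\left(\frac{1690}{-1284} \right)} - 6585801} = \frac{1}{\frac{1690}{-1284} - 6585801} = \frac{1}{1690 \left(- \frac{1}{1284}\right) - 6585801} = \frac{1}{- \frac{845}{642} - 6585801} = \frac{1}{- \frac{4228085087}{642}} = - \frac{642}{4228085087}$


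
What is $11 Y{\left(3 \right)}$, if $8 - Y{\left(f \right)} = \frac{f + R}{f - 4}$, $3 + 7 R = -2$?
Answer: $\frac{792}{7} \approx 113.14$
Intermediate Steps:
$R = - \frac{5}{7}$ ($R = - \frac{3}{7} + \frac{1}{7} \left(-2\right) = - \frac{3}{7} - \frac{2}{7} = - \frac{5}{7} \approx -0.71429$)
$Y{\left(f \right)} = 8 - \frac{- \frac{5}{7} + f}{-4 + f}$ ($Y{\left(f \right)} = 8 - \frac{f - \frac{5}{7}}{f - 4} = 8 - \frac{- \frac{5}{7} + f}{-4 + f}$)
$11 Y{\left(3 \right)} = 11 \frac{-219 + 49 \cdot 3}{7 \left(-4 + 3\right)} = 11 \frac{-219 + 147}{7 \left(-1\right)} = 11 \cdot \frac{1}{7} \left(-1\right) \left(-72\right) = 11 \cdot \frac{72}{7} = \frac{792}{7}$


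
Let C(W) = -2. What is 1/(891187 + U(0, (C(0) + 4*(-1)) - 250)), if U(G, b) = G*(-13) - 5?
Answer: 1/891182 ≈ 1.1221e-6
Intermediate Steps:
U(G, b) = -5 - 13*G (U(G, b) = -13*G - 5 = -5 - 13*G)
1/(891187 + U(0, (C(0) + 4*(-1)) - 250)) = 1/(891187 + (-5 - 13*0)) = 1/(891187 + (-5 + 0)) = 1/(891187 - 5) = 1/891182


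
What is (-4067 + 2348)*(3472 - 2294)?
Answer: -2024982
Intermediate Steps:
(-4067 + 2348)*(3472 - 2294) = -1719*1178 = -2024982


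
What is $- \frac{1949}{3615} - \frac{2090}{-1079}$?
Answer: $\frac{5452379}{3900585} \approx 1.3978$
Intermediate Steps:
$- \frac{1949}{3615} - \frac{2090}{-1079} = \left(-1949\right) \frac{1}{3615} - - \frac{2090}{1079} = - \frac{1949}{3615} + \frac{2090}{1079} = \frac{5452379}{3900585}$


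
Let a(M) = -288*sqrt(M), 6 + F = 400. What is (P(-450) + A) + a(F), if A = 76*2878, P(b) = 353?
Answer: 219081 - 288*sqrt(394) ≈ 2.1336e+5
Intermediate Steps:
F = 394 (F = -6 + 400 = 394)
A = 218728
(P(-450) + A) + a(F) = (353 + 218728) - 288*sqrt(394) = 219081 - 288*sqrt(394)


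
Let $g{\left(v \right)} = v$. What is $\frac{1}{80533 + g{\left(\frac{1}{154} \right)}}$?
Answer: $\frac{154}{12402083} \approx 1.2417 \cdot 10^{-5}$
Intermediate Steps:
$\frac{1}{80533 + g{\left(\frac{1}{154} \right)}} = \frac{1}{80533 + \frac{1}{154}} = \frac{1}{\frac{12402083}{154}} = \frac{154}{12402083}$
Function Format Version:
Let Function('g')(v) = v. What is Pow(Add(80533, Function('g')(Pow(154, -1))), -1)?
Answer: Rational(154, 12402083) ≈ 1.2417e-5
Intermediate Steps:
Pow(Add(80533, Function('g')(Pow(154, -1))), -1) = Pow(Add(80533, Pow(154, -1)), -1) = Pow(Add(80533, Rational(1, 154)), -1) = Pow(Rational(12402083, 154), -1) = Rational(154, 12402083)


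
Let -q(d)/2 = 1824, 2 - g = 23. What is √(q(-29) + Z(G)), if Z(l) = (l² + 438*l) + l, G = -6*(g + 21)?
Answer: 8*I*√57 ≈ 60.399*I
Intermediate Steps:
g = -21 (g = 2 - 1*23 = 2 - 23 = -21)
q(d) = -3648 (q(d) = -2*1824 = -3648)
G = 0 (G = -6*(-21 + 21) = -6*0 = 0)
Z(l) = l² + 439*l
√(q(-29) + Z(G)) = √(-3648 + 0*(439 + 0)) = √(-3648 + 0*439) = √(-3648 + 0) = √(-3648) = 8*I*√57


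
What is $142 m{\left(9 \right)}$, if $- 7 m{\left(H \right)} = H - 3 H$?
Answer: $\frac{2556}{7} \approx 365.14$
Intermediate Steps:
$m{\left(H \right)} = \frac{2 H}{7}$ ($m{\left(H \right)} = - \frac{H - 3 H}{7} = - \frac{\left(-2\right) H}{7} = \frac{2 H}{7}$)
$142 m{\left(9 \right)} = 142 \cdot \frac{2}{7} \cdot 9 = 142 \cdot \frac{18}{7} = \frac{2556}{7}$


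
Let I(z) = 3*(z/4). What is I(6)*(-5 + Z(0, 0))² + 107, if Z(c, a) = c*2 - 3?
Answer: 395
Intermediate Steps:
Z(c, a) = -3 + 2*c (Z(c, a) = 2*c - 3 = -3 + 2*c)
I(z) = 3*z/4 (I(z) = 3*(z*(¼)) = 3*(z/4) = 3*z/4)
I(6)*(-5 + Z(0, 0))² + 107 = ((¾)*6)*(-5 + (-3 + 2*0))² + 107 = 9*(-5 + (-3 + 0))²/2 + 107 = 9*(-5 - 3)²/2 + 107 = (9/2)*(-8)² + 107 = (9/2)*64 + 107 = 288 + 107 = 395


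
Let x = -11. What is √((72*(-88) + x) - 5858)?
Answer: I*√12205 ≈ 110.48*I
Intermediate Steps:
√((72*(-88) + x) - 5858) = √((72*(-88) - 11) - 5858) = √((-6336 - 11) - 5858) = √(-6347 - 5858) = √(-12205) = I*√12205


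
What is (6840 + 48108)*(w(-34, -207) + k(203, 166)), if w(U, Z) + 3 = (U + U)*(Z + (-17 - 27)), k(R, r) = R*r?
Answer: 2789325324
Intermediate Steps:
w(U, Z) = -3 + 2*U*(-44 + Z) (w(U, Z) = -3 + (U + U)*(Z + (-17 - 27)) = -3 + (2*U)*(Z - 44) = -3 + (2*U)*(-44 + Z) = -3 + 2*U*(-44 + Z))
(6840 + 48108)*(w(-34, -207) + k(203, 166)) = (6840 + 48108)*((-3 - 88*(-34) + 2*(-34)*(-207)) + 203*166) = 54948*((-3 + 2992 + 14076) + 33698) = 54948*(17065 + 33698) = 54948*50763 = 2789325324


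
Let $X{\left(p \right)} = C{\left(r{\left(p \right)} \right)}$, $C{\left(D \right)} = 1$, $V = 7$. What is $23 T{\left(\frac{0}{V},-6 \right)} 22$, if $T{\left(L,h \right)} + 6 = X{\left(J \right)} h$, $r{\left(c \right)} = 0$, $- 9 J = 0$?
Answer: $-6072$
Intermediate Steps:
$J = 0$ ($J = \left(- \frac{1}{9}\right) 0 = 0$)
$X{\left(p \right)} = 1$
$T{\left(L,h \right)} = -6 + h$ ($T{\left(L,h \right)} = -6 + 1 h = -6 + h$)
$23 T{\left(\frac{0}{V},-6 \right)} 22 = 23 \left(-6 - 6\right) 22 = 23 \left(-12\right) 22 = \left(-276\right) 22 = -6072$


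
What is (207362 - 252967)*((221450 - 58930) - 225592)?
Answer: 2876398560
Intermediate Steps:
(207362 - 252967)*((221450 - 58930) - 225592) = -45605*(162520 - 225592) = -45605*(-63072) = 2876398560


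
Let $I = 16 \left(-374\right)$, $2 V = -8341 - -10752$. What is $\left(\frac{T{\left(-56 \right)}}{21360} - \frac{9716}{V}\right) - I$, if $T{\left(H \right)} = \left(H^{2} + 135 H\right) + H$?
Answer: $\frac{3846798848}{643737} \approx 5975.7$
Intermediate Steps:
$T{\left(H \right)} = H^{2} + 136 H$
$V = \frac{2411}{2}$ ($V = \frac{-8341 - -10752}{2} = \frac{-8341 + 10752}{2} = \frac{1}{2} \cdot 2411 = \frac{2411}{2} \approx 1205.5$)
$I = -5984$
$\left(\frac{T{\left(-56 \right)}}{21360} - \frac{9716}{V}\right) - I = \left(\frac{\left(-56\right) \left(136 - 56\right)}{21360} - \frac{9716}{\frac{2411}{2}}\right) - -5984 = \left(\left(-56\right) 80 \cdot \frac{1}{21360} - \frac{19432}{2411}\right) + 5984 = \left(\left(-4480\right) \frac{1}{21360} - \frac{19432}{2411}\right) + 5984 = \left(- \frac{56}{267} - \frac{19432}{2411}\right) + 5984 = - \frac{5323360}{643737} + 5984 = \frac{3846798848}{643737}$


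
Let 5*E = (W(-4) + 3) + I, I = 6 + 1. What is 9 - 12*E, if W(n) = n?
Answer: -27/5 ≈ -5.4000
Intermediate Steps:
I = 7
E = 6/5 (E = ((-4 + 3) + 7)/5 = (-1 + 7)/5 = (1/5)*6 = 6/5 ≈ 1.2000)
9 - 12*E = 9 - 12*6/5 = 9 - 72/5 = -27/5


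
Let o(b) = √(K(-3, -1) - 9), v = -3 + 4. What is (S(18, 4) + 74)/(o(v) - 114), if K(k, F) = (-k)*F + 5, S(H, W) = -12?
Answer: -7068/13003 - 62*I*√7/13003 ≈ -0.54357 - 0.012615*I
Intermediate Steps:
v = 1
K(k, F) = 5 - F*k (K(k, F) = -F*k + 5 = 5 - F*k)
o(b) = I*√7 (o(b) = √((5 - 1*(-1)*(-3)) - 9) = √((5 - 3) - 9) = √(2 - 9) = √(-7) = I*√7)
(S(18, 4) + 74)/(o(v) - 114) = (-12 + 74)/(I*√7 - 114) = 62/(-114 + I*√7)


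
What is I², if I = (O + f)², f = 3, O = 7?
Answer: 10000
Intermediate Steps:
I = 100 (I = (7 + 3)² = 10² = 100)
I² = 100² = 10000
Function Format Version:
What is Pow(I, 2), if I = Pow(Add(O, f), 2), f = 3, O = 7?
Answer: 10000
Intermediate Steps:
I = 100 (I = Pow(Add(7, 3), 2) = Pow(10, 2) = 100)
Pow(I, 2) = Pow(100, 2) = 10000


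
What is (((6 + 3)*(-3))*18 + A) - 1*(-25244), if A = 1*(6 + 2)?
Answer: 24766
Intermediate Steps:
A = 8 (A = 1*8 = 8)
(((6 + 3)*(-3))*18 + A) - 1*(-25244) = (((6 + 3)*(-3))*18 + 8) - 1*(-25244) = ((9*(-3))*18 + 8) + 25244 = (-27*18 + 8) + 25244 = (-486 + 8) + 25244 = -478 + 25244 = 24766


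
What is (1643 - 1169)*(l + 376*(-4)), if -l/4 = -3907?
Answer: 6694776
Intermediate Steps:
l = 15628 (l = -4*(-3907) = 15628)
(1643 - 1169)*(l + 376*(-4)) = (1643 - 1169)*(15628 + 376*(-4)) = 474*(15628 - 1504) = 474*14124 = 6694776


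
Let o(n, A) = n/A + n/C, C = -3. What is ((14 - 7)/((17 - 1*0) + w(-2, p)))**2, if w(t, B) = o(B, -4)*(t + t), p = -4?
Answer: 441/529 ≈ 0.83365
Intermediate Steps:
o(n, A) = -n/3 + n/A (o(n, A) = n/A + n/(-3) = n/A + n*(-1/3) = n/A - n/3 = -n/3 + n/A)
w(t, B) = -7*B*t/6 (w(t, B) = (-B/3 + B/(-4))*(t + t) = (-B/3 + B*(-1/4))*(2*t) = (-B/3 - B/4)*(2*t) = (-7*B/12)*(2*t) = -7*B*t/6)
((14 - 7)/((17 - 1*0) + w(-2, p)))**2 = ((14 - 7)/((17 - 1*0) - 7/6*(-4)*(-2)))**2 = (7/((17 + 0) - 28/3))**2 = (7/(17 - 28/3))**2 = (7/(23/3))**2 = (7*(3/23))**2 = (21/23)**2 = 441/529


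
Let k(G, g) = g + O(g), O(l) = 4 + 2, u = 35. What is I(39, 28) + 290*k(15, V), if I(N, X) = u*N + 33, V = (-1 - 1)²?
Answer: 4298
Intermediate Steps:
V = 4 (V = (-2)² = 4)
O(l) = 6
I(N, X) = 33 + 35*N (I(N, X) = 35*N + 33 = 33 + 35*N)
k(G, g) = 6 + g (k(G, g) = g + 6 = 6 + g)
I(39, 28) + 290*k(15, V) = (33 + 35*39) + 290*(6 + 4) = (33 + 1365) + 290*10 = 1398 + 2900 = 4298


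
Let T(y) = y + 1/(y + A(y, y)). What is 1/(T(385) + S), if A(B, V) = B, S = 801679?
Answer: 770/617589281 ≈ 1.2468e-6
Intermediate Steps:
T(y) = y + 1/(2*y) (T(y) = y + 1/(y + y) = y + 1/(2*y))
1/(T(385) + S) = 1/((385 + (1/2)/385) + 801679) = 1/((385 + (1/2)*(1/385)) + 801679) = 1/((385 + 1/770) + 801679) = 1/(296451/770 + 801679) = 1/(617589281/770) = 770/617589281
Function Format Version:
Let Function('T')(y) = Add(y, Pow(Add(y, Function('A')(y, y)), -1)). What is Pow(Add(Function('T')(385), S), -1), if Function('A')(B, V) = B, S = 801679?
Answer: Rational(770, 617589281) ≈ 1.2468e-6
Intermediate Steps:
Function('T')(y) = Add(y, Mul(Rational(1, 2), Pow(y, -1))) (Function('T')(y) = Add(y, Pow(Add(y, y), -1)) = Add(y, Pow(Mul(2, y), -1)) = Add(y, Mul(Rational(1, 2), Pow(y, -1))))
Pow(Add(Function('T')(385), S), -1) = Pow(Add(Add(385, Mul(Rational(1, 2), Pow(385, -1))), 801679), -1) = Pow(Add(Add(385, Mul(Rational(1, 2), Rational(1, 385))), 801679), -1) = Pow(Add(Add(385, Rational(1, 770)), 801679), -1) = Pow(Add(Rational(296451, 770), 801679), -1) = Pow(Rational(617589281, 770), -1) = Rational(770, 617589281)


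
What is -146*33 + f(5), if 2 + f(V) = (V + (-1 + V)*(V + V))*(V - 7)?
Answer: -4910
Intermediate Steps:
f(V) = -2 + (-7 + V)*(V + 2*V*(-1 + V)) (f(V) = -2 + (V + (-1 + V)*(V + V))*(V - 7) = -2 + (V + (-1 + V)*(2*V))*(-7 + V) = -2 + (V + 2*V*(-1 + V))*(-7 + V) = -2 + (-7 + V)*(V + 2*V*(-1 + V)))
-146*33 + f(5) = -146*33 + (-2 - 15*5² + 2*5³ + 7*5) = -4818 + (-2 - 15*25 + 2*125 + 35) = -4818 + (-2 - 375 + 250 + 35) = -4818 - 92 = -4910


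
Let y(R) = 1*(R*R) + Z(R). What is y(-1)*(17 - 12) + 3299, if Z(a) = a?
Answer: 3299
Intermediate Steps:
y(R) = R + R**2 (y(R) = 1*(R*R) + R = 1*R**2 + R = R**2 + R = R + R**2)
y(-1)*(17 - 12) + 3299 = (-(1 - 1))*(17 - 12) + 3299 = -1*0*5 + 3299 = 0*5 + 3299 = 0 + 3299 = 3299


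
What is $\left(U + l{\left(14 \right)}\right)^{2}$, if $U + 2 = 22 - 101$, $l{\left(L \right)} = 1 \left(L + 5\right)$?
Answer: $3844$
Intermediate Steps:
$l{\left(L \right)} = 5 + L$ ($l{\left(L \right)} = 1 \left(5 + L\right) = 5 + L$)
$U = -81$ ($U = -2 + \left(22 - 101\right) = -2 - 79 = -81$)
$\left(U + l{\left(14 \right)}\right)^{2} = \left(-81 + \left(5 + 14\right)\right)^{2} = \left(-81 + 19\right)^{2} = \left(-62\right)^{2} = 3844$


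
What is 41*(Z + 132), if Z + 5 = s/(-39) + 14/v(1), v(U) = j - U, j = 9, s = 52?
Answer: 62689/12 ≈ 5224.1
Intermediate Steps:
v(U) = 9 - U
Z = -55/12 (Z = -5 + (52/(-39) + 14/(9 - 1*1)) = -5 + (52*(-1/39) + 14/(9 - 1)) = -5 + (-4/3 + 14/8) = -5 + (-4/3 + 14*(⅛)) = -5 + (-4/3 + 7/4) = -5 + 5/12 = -55/12 ≈ -4.5833)
41*(Z + 132) = 41*(-55/12 + 132) = 41*(1529/12) = 62689/12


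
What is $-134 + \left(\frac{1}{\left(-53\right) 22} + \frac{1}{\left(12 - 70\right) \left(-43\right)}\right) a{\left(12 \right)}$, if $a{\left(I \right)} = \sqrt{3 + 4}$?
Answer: $-134 - \frac{332 \sqrt{7}}{727001} \approx -134.0$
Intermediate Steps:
$a{\left(I \right)} = \sqrt{7}$
$-134 + \left(\frac{1}{\left(-53\right) 22} + \frac{1}{\left(12 - 70\right) \left(-43\right)}\right) a{\left(12 \right)} = -134 + \left(\frac{1}{\left(-53\right) 22} + \frac{1}{\left(12 - 70\right) \left(-43\right)}\right) \sqrt{7} = -134 + \left(\left(- \frac{1}{53}\right) \frac{1}{22} + \frac{1}{-58} \left(- \frac{1}{43}\right)\right) \sqrt{7} = -134 + \left(- \frac{1}{1166} - - \frac{1}{2494}\right) \sqrt{7} = -134 + \left(- \frac{1}{1166} + \frac{1}{2494}\right) \sqrt{7} = -134 - \frac{332 \sqrt{7}}{727001}$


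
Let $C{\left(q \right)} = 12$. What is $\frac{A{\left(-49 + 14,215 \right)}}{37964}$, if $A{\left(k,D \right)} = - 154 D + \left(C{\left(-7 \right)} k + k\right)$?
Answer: $- \frac{33565}{37964} \approx -0.88413$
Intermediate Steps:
$A{\left(k,D \right)} = - 154 D + 13 k$ ($A{\left(k,D \right)} = - 154 D + \left(12 k + k\right) = - 154 D + 13 k$)
$\frac{A{\left(-49 + 14,215 \right)}}{37964} = \frac{\left(-154\right) 215 + 13 \left(-49 + 14\right)}{37964} = \left(-33110 + 13 \left(-35\right)\right) \frac{1}{37964} = \left(-33110 - 455\right) \frac{1}{37964} = \left(-33565\right) \frac{1}{37964} = - \frac{33565}{37964}$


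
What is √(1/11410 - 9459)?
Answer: I*√1231449226490/11410 ≈ 97.257*I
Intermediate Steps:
√(1/11410 - 9459) = √(-107927189/11410) = I*√1231449226490/11410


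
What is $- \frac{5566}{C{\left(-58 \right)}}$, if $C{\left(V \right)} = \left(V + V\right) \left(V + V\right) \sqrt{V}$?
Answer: $\frac{2783 i \sqrt{58}}{390224} \approx 0.054314 i$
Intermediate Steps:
$C{\left(V \right)} = 4 V^{\frac{5}{2}}$ ($C{\left(V \right)} = 2 V 2 V \sqrt{V} = 4 V^{2} \sqrt{V} = 4 V^{\frac{5}{2}}$)
$- \frac{5566}{C{\left(-58 \right)}} = - \frac{5566}{4 \left(-58\right)^{\frac{5}{2}}} = - \frac{5566}{4 \cdot 3364 i \sqrt{58}} = - \frac{5566}{13456 i \sqrt{58}} = - 5566 \left(- \frac{i \sqrt{58}}{780448}\right) = \frac{2783 i \sqrt{58}}{390224}$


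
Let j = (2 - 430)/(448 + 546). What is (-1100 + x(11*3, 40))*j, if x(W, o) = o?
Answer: 226840/497 ≈ 456.42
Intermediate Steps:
j = -214/497 (j = -428/994 = -428*1/994 = -214/497 ≈ -0.43058)
(-1100 + x(11*3, 40))*j = (-1100 + 40)*(-214/497) = -1060*(-214/497) = 226840/497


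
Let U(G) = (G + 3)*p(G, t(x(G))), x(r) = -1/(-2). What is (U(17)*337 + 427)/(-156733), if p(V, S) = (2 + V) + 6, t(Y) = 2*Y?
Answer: -168927/156733 ≈ -1.0778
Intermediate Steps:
x(r) = ½ (x(r) = -1*(-½) = ½)
p(V, S) = 8 + V
U(G) = (3 + G)*(8 + G) (U(G) = (G + 3)*(8 + G) = (3 + G)*(8 + G))
(U(17)*337 + 427)/(-156733) = (((3 + 17)*(8 + 17))*337 + 427)/(-156733) = ((20*25)*337 + 427)*(-1/156733) = (500*337 + 427)*(-1/156733) = (168500 + 427)*(-1/156733) = 168927*(-1/156733) = -168927/156733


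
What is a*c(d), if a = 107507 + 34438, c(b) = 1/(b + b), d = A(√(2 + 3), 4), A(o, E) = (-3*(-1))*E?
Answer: 47315/8 ≈ 5914.4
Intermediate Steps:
A(o, E) = 3*E
d = 12 (d = 3*4 = 12)
c(b) = 1/(2*b)
a = 141945
a*c(d) = 141945*((½)/12) = 141945*((½)*(1/12)) = 141945*(1/24) = 47315/8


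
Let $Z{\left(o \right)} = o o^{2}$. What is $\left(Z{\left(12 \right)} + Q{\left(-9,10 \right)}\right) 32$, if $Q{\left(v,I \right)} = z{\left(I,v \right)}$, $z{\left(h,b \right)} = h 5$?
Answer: $56896$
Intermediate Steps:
$z{\left(h,b \right)} = 5 h$
$Z{\left(o \right)} = o^{3}$
$Q{\left(v,I \right)} = 5 I$
$\left(Z{\left(12 \right)} + Q{\left(-9,10 \right)}\right) 32 = \left(12^{3} + 5 \cdot 10\right) 32 = \left(1728 + 50\right) 32 = 1778 \cdot 32 = 56896$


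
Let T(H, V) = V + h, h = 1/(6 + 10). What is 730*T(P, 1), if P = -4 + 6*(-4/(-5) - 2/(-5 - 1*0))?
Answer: 6205/8 ≈ 775.63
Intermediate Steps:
P = 16/5 (P = -4 + 6*(-4*(-1/5) - 2/(-5 + 0)) = -4 + 6*(4/5 - 2/(-5)) = -4 + 6*(4/5 - 2*(-1/5)) = -4 + 6*(4/5 + 2/5) = -4 + 6*(6/5) = -4 + 36/5 = 16/5 ≈ 3.2000)
h = 1/16 ≈ 0.062500
T(H, V) = 1/16 + V (T(H, V) = V + 1/16 = 1/16 + V)
730*T(P, 1) = 730*(1/16 + 1) = 730*(17/16) = 6205/8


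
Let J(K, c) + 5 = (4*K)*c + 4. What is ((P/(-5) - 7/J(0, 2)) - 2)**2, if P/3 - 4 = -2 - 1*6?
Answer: 1369/25 ≈ 54.760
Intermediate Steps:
J(K, c) = -1 + 4*K*c (J(K, c) = -5 + ((4*K)*c + 4) = -5 + (4*K*c + 4) = -5 + (4 + 4*K*c) = -1 + 4*K*c)
P = -12 (P = 12 + 3*(-2 - 1*6) = 12 + 3*(-2 - 6) = 12 + 3*(-8) = 12 - 24 = -12)
((P/(-5) - 7/J(0, 2)) - 2)**2 = ((-12/(-5) - 7/(-1 + 4*0*2)) - 2)**2 = ((-12*(-1/5) - 7/(-1 + 0)) - 2)**2 = ((12/5 - 7/(-1)) - 2)**2 = ((12/5 - 7*(-1)) - 2)**2 = ((12/5 + 7) - 2)**2 = (47/5 - 2)**2 = (37/5)**2 = 1369/25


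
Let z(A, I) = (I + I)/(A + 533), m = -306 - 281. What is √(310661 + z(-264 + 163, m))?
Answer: √402613134/36 ≈ 557.37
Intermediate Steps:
m = -587
z(A, I) = 2*I/(533 + A) (z(A, I) = (2*I)/(533 + A) = 2*I/(533 + A))
√(310661 + z(-264 + 163, m)) = √(310661 + 2*(-587)/(533 + (-264 + 163))) = √(310661 + 2*(-587)/(533 - 101)) = √(310661 + 2*(-587)/432) = √(310661 + 2*(-587)*(1/432)) = √(310661 - 587/216) = √(67102189/216) = √402613134/36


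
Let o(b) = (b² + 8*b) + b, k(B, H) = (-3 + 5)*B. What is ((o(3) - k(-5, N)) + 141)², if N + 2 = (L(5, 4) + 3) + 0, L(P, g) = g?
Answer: 34969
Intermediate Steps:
N = 5 (N = -2 + ((4 + 3) + 0) = -2 + (7 + 0) = -2 + 7 = 5)
k(B, H) = 2*B
o(b) = b² + 9*b
((o(3) - k(-5, N)) + 141)² = ((3*(9 + 3) - 2*(-5)) + 141)² = ((3*12 - 1*(-10)) + 141)² = ((36 + 10) + 141)² = (46 + 141)² = 187² = 34969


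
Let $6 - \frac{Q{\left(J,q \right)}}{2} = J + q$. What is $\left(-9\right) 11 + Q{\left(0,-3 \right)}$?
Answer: $-81$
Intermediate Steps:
$Q{\left(J,q \right)} = 12 - 2 J - 2 q$ ($Q{\left(J,q \right)} = 12 - 2 \left(J + q\right) = 12 - \left(2 J + 2 q\right) = 12 - 2 J - 2 q$)
$\left(-9\right) 11 + Q{\left(0,-3 \right)} = \left(-9\right) 11 - -18 = -99 + \left(12 + 0 + 6\right) = -99 + 18 = -81$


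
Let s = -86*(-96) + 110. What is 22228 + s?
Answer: 30594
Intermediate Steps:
s = 8366 (s = 8256 + 110 = 8366)
22228 + s = 22228 + 8366 = 30594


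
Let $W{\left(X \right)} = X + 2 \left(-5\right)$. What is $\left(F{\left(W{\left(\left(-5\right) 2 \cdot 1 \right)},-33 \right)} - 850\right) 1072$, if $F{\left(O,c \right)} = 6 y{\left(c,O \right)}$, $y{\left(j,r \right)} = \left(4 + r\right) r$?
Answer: $1147040$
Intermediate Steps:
$y{\left(j,r \right)} = r \left(4 + r\right)$
$W{\left(X \right)} = -10 + X$ ($W{\left(X \right)} = X - 10 = -10 + X$)
$F{\left(O,c \right)} = 6 O \left(4 + O\right)$
$\left(F{\left(W{\left(\left(-5\right) 2 \cdot 1 \right)},-33 \right)} - 850\right) 1072 = \left(6 \left(-10 + \left(-5\right) 2 \cdot 1\right) \left(4 - \left(10 - \left(-5\right) 2 \cdot 1\right)\right) - 850\right) 1072 = \left(6 \left(-10 - 10\right) \left(4 - 20\right) - 850\right) 1072 = \left(6 \left(-20\right) \left(4 - 20\right) - 850\right) 1072 = \left(6 \left(-20\right) \left(-16\right) - 850\right) 1072 = \left(1920 - 850\right) 1072 = 1070 \cdot 1072 = 1147040$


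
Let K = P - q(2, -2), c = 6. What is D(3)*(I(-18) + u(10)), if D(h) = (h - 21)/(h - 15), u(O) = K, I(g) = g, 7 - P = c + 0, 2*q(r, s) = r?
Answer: -27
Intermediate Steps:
q(r, s) = r/2
P = 1 (P = 7 - (6 + 0) = 7 - 1*6 = 7 - 6 = 1)
K = 0 (K = 1 - 2/2 = 1 - 1*1 = 1 - 1 = 0)
u(O) = 0
D(h) = (-21 + h)/(-15 + h)
D(3)*(I(-18) + u(10)) = ((-21 + 3)/(-15 + 3))*(-18 + 0) = (-18/(-12))*(-18) = -1/12*(-18)*(-18) = (3/2)*(-18) = -27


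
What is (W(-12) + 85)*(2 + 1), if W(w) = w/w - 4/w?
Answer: 259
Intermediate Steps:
W(w) = 1 - 4/w
(W(-12) + 85)*(2 + 1) = ((-4 - 12)/(-12) + 85)*(2 + 1) = (-1/12*(-16) + 85)*3 = (4/3 + 85)*3 = (259/3)*3 = 259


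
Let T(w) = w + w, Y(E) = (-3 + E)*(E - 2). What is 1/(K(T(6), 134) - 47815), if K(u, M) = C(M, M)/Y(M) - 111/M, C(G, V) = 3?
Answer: -386188/18465899055 ≈ -2.0914e-5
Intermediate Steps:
Y(E) = (-3 + E)*(-2 + E)
T(w) = 2*w
K(u, M) = -111/M + 3/(6 + M**2 - 5*M) (K(u, M) = 3/(6 + M**2 - 5*M) - 111/M = -111/M + 3/(6 + M**2 - 5*M))
1/(K(T(6), 134) - 47815) = 1/(3*(-222 - 37*134**2 + 186*134)/(134*(6 + 134**2 - 5*134)) - 47815) = 1/(3*(1/134)*(-222 - 37*17956 + 24924)/(6 + 17956 - 670) - 47815) = 1/(3*(1/134)*(-222 - 664372 + 24924)/17292 - 47815) = 1/(3*(1/134)*(1/17292)*(-639670) - 47815) = 1/(-319835/386188 - 47815) = 1/(-18465899055/386188) = -386188/18465899055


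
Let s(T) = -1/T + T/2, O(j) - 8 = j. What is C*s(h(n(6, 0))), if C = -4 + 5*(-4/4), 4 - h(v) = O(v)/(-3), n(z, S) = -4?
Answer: -357/16 ≈ -22.313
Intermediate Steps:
O(j) = 8 + j
h(v) = 20/3 + v/3 (h(v) = 4 - (8 + v)/(-3) = 4 - (8 + v)*(-1)/3 = 4 - (-8/3 - v/3) = 4 + (8/3 + v/3) = 20/3 + v/3)
s(T) = T/2 - 1/T (s(T) = -1/T + T*(½) = -1/T + T/2 = T/2 - 1/T)
C = -9 (C = -4 + 5*(-4*¼) = -4 + 5*(-1) = -4 - 5 = -9)
C*s(h(n(6, 0))) = -9*((20/3 + (⅓)*(-4))/2 - 1/(20/3 + (⅓)*(-4))) = -9*((20/3 - 4/3)/2 - 1/(20/3 - 4/3)) = -9*((½)*(16/3) - 1/16/3) = -9*(8/3 - 1*3/16) = -9*(8/3 - 3/16) = -9*119/48 = -357/16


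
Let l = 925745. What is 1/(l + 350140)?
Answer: 1/1275885 ≈ 7.8377e-7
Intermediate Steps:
1/(l + 350140) = 1/(925745 + 350140) = 1/1275885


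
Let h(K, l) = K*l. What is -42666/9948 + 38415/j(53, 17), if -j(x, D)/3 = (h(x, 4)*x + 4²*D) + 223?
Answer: -104649831/19449998 ≈ -5.3805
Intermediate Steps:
j(x, D) = -669 - 48*D - 12*x² (j(x, D) = -3*(((x*4)*x + 4²*D) + 223) = -3*(((4*x)*x + 16*D) + 223) = -3*((4*x² + 16*D) + 223) = -3*(223 + 4*x² + 16*D) = -669 - 48*D - 12*x²)
-42666/9948 + 38415/j(53, 17) = -42666/9948 + 38415/(-669 - 48*17 - 12*53²) = -42666*1/9948 + 38415/(-669 - 816 - 12*2809) = -7111/1658 + 38415/(-669 - 816 - 33708) = -7111/1658 + 38415/(-35193) = -7111/1658 + 38415*(-1/35193) = -7111/1658 - 12805/11731 = -104649831/19449998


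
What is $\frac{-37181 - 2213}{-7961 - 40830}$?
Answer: $\frac{39394}{48791} \approx 0.8074$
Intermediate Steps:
$\frac{-37181 - 2213}{-7961 - 40830} = - \frac{39394}{-48791} = \left(-39394\right) \left(- \frac{1}{48791}\right) = \frac{39394}{48791}$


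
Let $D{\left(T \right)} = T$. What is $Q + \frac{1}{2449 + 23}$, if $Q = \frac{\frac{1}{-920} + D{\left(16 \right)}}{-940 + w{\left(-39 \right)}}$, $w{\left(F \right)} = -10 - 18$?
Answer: $- \frac{4436851}{275183040} \approx -0.016123$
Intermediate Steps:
$w{\left(F \right)} = -28$ ($w{\left(F \right)} = -10 - 18 = -28$)
$Q = - \frac{14719}{890560}$ ($Q = \frac{\frac{1}{-920} + 16}{-940 - 28} = \frac{- \frac{1}{920} + 16}{-968} = \frac{14719}{920} \left(- \frac{1}{968}\right) = - \frac{14719}{890560} \approx -0.016528$)
$Q + \frac{1}{2449 + 23} = - \frac{14719}{890560} + \frac{1}{2449 + 23} = - \frac{14719}{890560} + \frac{1}{2472} = - \frac{4436851}{275183040}$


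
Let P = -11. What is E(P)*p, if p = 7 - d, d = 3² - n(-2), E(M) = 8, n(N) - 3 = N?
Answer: -8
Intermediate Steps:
n(N) = 3 + N
d = 8 (d = 3² - (3 - 2) = 9 - 1*1 = 9 - 1 = 8)
p = -1 (p = 7 - 1*8 = 7 - 8 = -1)
E(P)*p = 8*(-1) = -8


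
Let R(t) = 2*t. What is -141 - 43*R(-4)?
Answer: 203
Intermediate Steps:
-141 - 43*R(-4) = -141 - 86*(-4) = -141 - 43*(-8) = -141 + 344 = 203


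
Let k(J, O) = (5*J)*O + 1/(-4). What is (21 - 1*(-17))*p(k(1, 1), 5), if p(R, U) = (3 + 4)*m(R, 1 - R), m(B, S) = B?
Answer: 2527/2 ≈ 1263.5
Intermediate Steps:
k(J, O) = -1/4 + 5*J*O (k(J, O) = 5*J*O - 1/4 = -1/4 + 5*J*O)
p(R, U) = 7*R (p(R, U) = (3 + 4)*R = 7*R)
(21 - 1*(-17))*p(k(1, 1), 5) = (21 - 1*(-17))*(7*(-1/4 + 5*1*1)) = (21 + 17)*(7*(-1/4 + 5)) = 38*(7*(19/4)) = 38*(133/4) = 2527/2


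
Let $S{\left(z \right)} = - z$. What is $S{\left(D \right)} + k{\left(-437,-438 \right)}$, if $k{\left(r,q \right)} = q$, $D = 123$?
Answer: $-561$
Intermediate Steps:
$S{\left(D \right)} + k{\left(-437,-438 \right)} = \left(-1\right) 123 - 438 = -123 - 438 = -561$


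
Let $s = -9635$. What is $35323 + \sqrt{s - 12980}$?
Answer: $35323 + i \sqrt{22615} \approx 35323.0 + 150.38 i$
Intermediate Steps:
$35323 + \sqrt{s - 12980} = 35323 + \sqrt{-9635 - 12980} = 35323 + \sqrt{-22615} = 35323 + i \sqrt{22615}$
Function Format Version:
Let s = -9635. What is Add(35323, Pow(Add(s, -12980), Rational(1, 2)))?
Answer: Add(35323, Mul(I, Pow(22615, Rational(1, 2)))) ≈ Add(35323., Mul(150.38, I))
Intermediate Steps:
Add(35323, Pow(Add(s, -12980), Rational(1, 2))) = Add(35323, Pow(Add(-9635, -12980), Rational(1, 2))) = Add(35323, Pow(-22615, Rational(1, 2))) = Add(35323, Mul(I, Pow(22615, Rational(1, 2))))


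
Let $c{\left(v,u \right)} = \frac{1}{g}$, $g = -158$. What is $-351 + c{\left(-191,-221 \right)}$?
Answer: $- \frac{55459}{158} \approx -351.01$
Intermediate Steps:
$c{\left(v,u \right)} = - \frac{1}{158}$ ($c{\left(v,u \right)} = \frac{1}{-158} = - \frac{1}{158}$)
$-351 + c{\left(-191,-221 \right)} = -351 - \frac{1}{158} = - \frac{55459}{158}$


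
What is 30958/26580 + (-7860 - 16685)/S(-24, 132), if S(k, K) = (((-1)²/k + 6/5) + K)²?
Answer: -745094981761/3393314980890 ≈ -0.21958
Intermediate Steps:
S(k, K) = (6/5 + K + 1/k)² (S(k, K) = ((1/k + 6*(⅕)) + K)² = ((1/k + 6/5) + K)² = ((6/5 + 1/k) + K)² = (6/5 + K + 1/k)²)
30958/26580 + (-7860 - 16685)/S(-24, 132) = 30958/26580 + (-7860 - 16685)/(((1/25)*(5 + 6*(-24) + 5*132*(-24))²/(-24)²)) = 30958*(1/26580) - 24545*14400/(5 - 144 - 15840)² = 15479/13290 - 24545/((1/25)*(1/576)*(-15979)²) = 15479/13290 - 24545/((1/25)*(1/576)*255328441) = 15479/13290 - 24545/255328441/14400 = 15479/13290 - 24545*14400/255328441 = 15479/13290 - 353448000/255328441 = -745094981761/3393314980890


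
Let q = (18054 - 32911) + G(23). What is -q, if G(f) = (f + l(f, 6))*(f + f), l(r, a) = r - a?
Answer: 13017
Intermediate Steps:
G(f) = 2*f*(-6 + 2*f) (G(f) = (f + (f - 1*6))*(f + f) = (f + (f - 6))*(2*f) = (f + (-6 + f))*(2*f) = (-6 + 2*f)*(2*f) = 2*f*(-6 + 2*f))
q = -13017 (q = (18054 - 32911) + 4*23*(-3 + 23) = -14857 + 4*23*20 = -14857 + 1840 = -13017)
-q = -1*(-13017) = 13017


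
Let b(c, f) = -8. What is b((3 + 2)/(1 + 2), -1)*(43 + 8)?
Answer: -408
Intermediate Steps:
b((3 + 2)/(1 + 2), -1)*(43 + 8) = -8*(43 + 8) = -8*51 = -408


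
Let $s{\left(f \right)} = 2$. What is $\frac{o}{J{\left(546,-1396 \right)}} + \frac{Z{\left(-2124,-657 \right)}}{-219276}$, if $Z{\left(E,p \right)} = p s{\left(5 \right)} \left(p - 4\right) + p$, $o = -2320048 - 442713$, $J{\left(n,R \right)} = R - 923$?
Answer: $\frac{67088280877}{56500116} \approx 1187.4$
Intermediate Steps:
$J{\left(n,R \right)} = -923 + R$
$o = -2762761$
$Z{\left(E,p \right)} = p + p \left(-8 + 2 p\right)$ ($Z{\left(E,p \right)} = p 2 \left(p - 4\right) + p = p 2 \left(-4 + p\right) + p = p \left(-8 + 2 p\right) + p = p + p \left(-8 + 2 p\right)$)
$\frac{o}{J{\left(546,-1396 \right)}} + \frac{Z{\left(-2124,-657 \right)}}{-219276} = - \frac{2762761}{-923 - 1396} + \frac{\left(-657\right) \left(-7 + 2 \left(-657\right)\right)}{-219276} = - \frac{2762761}{-2319} + - 657 \left(-7 - 1314\right) \left(- \frac{1}{219276}\right) = \left(-2762761\right) \left(- \frac{1}{2319}\right) + \left(-657\right) \left(-1321\right) \left(- \frac{1}{219276}\right) = \frac{2762761}{2319} + 867897 \left(- \frac{1}{219276}\right) = \frac{2762761}{2319} - \frac{96433}{24364} = \frac{67088280877}{56500116}$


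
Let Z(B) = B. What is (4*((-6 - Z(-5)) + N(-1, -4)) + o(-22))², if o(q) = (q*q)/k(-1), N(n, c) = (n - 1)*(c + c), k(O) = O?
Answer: 179776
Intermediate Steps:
N(n, c) = 2*c*(-1 + n) (N(n, c) = (-1 + n)*(2*c) = 2*c*(-1 + n))
o(q) = -q² (o(q) = (q*q)/(-1) = q²*(-1) = -q²)
(4*((-6 - Z(-5)) + N(-1, -4)) + o(-22))² = (4*((-6 - 1*(-5)) + 2*(-4)*(-1 - 1)) - 1*(-22)²)² = (4*((-6 + 5) + 2*(-4)*(-2)) - 1*484)² = (4*(-1 + 16) - 484)² = (4*15 - 484)² = (60 - 484)² = (-424)² = 179776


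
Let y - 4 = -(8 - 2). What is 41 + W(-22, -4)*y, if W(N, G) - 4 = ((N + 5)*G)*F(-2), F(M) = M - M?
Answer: 33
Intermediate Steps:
y = -2 (y = 4 - (8 - 2) = 4 - 1*6 = 4 - 6 = -2)
F(M) = 0
W(N, G) = 4 (W(N, G) = 4 + ((N + 5)*G)*0 = 4 + ((5 + N)*G)*0 = 4 + (G*(5 + N))*0 = 4 + 0 = 4)
41 + W(-22, -4)*y = 41 + 4*(-2) = 41 - 8 = 33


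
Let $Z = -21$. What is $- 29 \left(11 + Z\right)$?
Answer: $290$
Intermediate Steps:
$- 29 \left(11 + Z\right) = - 29 \left(11 - 21\right) = \left(-29\right) \left(-10\right) = 290$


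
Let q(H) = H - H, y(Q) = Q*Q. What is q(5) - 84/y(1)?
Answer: -84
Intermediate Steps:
y(Q) = Q²
q(H) = 0
q(5) - 84/y(1) = 0 - 84/(1²) = 0 - 84/1 = 0 - 84*1 = 0 - 84 = -84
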